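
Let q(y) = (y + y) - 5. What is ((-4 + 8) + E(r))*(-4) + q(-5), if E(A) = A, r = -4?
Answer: -15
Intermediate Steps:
q(y) = -5 + 2*y (q(y) = 2*y - 5 = -5 + 2*y)
((-4 + 8) + E(r))*(-4) + q(-5) = ((-4 + 8) - 4)*(-4) + (-5 + 2*(-5)) = (4 - 4)*(-4) + (-5 - 10) = 0*(-4) - 15 = 0 - 15 = -15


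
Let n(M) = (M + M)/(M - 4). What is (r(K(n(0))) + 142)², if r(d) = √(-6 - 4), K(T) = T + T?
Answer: (142 + I*√10)² ≈ 20154.0 + 898.09*I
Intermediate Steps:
n(M) = 2*M/(-4 + M) (n(M) = (2*M)/(-4 + M) = 2*M/(-4 + M))
K(T) = 2*T
r(d) = I*√10 (r(d) = √(-10) = I*√10)
(r(K(n(0))) + 142)² = (I*√10 + 142)² = (142 + I*√10)²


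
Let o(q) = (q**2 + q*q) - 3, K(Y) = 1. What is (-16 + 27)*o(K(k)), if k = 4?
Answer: -11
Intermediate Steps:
o(q) = -3 + 2*q**2 (o(q) = (q**2 + q**2) - 3 = 2*q**2 - 3 = -3 + 2*q**2)
(-16 + 27)*o(K(k)) = (-16 + 27)*(-3 + 2*1**2) = 11*(-3 + 2*1) = 11*(-3 + 2) = 11*(-1) = -11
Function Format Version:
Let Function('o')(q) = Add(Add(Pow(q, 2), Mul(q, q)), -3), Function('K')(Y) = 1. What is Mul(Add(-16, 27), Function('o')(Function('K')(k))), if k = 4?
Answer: -11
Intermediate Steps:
Function('o')(q) = Add(-3, Mul(2, Pow(q, 2))) (Function('o')(q) = Add(Add(Pow(q, 2), Pow(q, 2)), -3) = Add(Mul(2, Pow(q, 2)), -3) = Add(-3, Mul(2, Pow(q, 2))))
Mul(Add(-16, 27), Function('o')(Function('K')(k))) = Mul(Add(-16, 27), Add(-3, Mul(2, Pow(1, 2)))) = Mul(11, Add(-3, Mul(2, 1))) = Mul(11, Add(-3, 2)) = Mul(11, -1) = -11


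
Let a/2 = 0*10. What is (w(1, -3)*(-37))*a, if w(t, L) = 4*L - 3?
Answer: 0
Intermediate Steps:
w(t, L) = -3 + 4*L
a = 0 (a = 2*(0*10) = 2*0 = 0)
(w(1, -3)*(-37))*a = ((-3 + 4*(-3))*(-37))*0 = ((-3 - 12)*(-37))*0 = -15*(-37)*0 = 555*0 = 0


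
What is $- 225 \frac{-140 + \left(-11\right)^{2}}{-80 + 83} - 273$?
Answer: $1152$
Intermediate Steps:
$- 225 \frac{-140 + \left(-11\right)^{2}}{-80 + 83} - 273 = - 225 \frac{-140 + 121}{3} - 273 = - 225 \left(\left(-19\right) \frac{1}{3}\right) - 273 = \left(-225\right) \left(- \frac{19}{3}\right) - 273 = 1425 - 273 = 1152$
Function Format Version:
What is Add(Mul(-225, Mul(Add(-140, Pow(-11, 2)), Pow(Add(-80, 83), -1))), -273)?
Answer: 1152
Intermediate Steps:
Add(Mul(-225, Mul(Add(-140, Pow(-11, 2)), Pow(Add(-80, 83), -1))), -273) = Add(Mul(-225, Mul(Add(-140, 121), Pow(3, -1))), -273) = Add(Mul(-225, Mul(-19, Rational(1, 3))), -273) = Add(Mul(-225, Rational(-19, 3)), -273) = Add(1425, -273) = 1152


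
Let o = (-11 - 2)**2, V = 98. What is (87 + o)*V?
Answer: 25088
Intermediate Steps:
o = 169 (o = (-13)**2 = 169)
(87 + o)*V = (87 + 169)*98 = 256*98 = 25088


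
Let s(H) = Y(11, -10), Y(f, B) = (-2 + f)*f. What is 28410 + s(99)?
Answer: 28509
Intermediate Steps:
Y(f, B) = f*(-2 + f)
s(H) = 99 (s(H) = 11*(-2 + 11) = 11*9 = 99)
28410 + s(99) = 28410 + 99 = 28509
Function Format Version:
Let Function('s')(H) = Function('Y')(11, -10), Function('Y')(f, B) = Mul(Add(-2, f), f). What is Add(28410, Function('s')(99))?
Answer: 28509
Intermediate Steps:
Function('Y')(f, B) = Mul(f, Add(-2, f))
Function('s')(H) = 99 (Function('s')(H) = Mul(11, Add(-2, 11)) = Mul(11, 9) = 99)
Add(28410, Function('s')(99)) = Add(28410, 99) = 28509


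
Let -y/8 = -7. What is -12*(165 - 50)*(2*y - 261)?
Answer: 205620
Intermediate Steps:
y = 56 (y = -8*(-7) = 56)
-12*(165 - 50)*(2*y - 261) = -12*(165 - 50)*(2*56 - 261) = -1380*(112 - 261) = -1380*(-149) = -12*(-17135) = 205620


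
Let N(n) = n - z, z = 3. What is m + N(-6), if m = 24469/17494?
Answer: -132977/17494 ≈ -7.6013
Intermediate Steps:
N(n) = -3 + n (N(n) = n - 1*3 = n - 3 = -3 + n)
m = 24469/17494 (m = 24469*(1/17494) = 24469/17494 ≈ 1.3987)
m + N(-6) = 24469/17494 + (-3 - 6) = 24469/17494 - 9 = -132977/17494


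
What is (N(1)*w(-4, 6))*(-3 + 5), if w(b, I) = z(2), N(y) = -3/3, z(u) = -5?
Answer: 10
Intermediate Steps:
N(y) = -1 (N(y) = -3*⅓ = -1)
w(b, I) = -5
(N(1)*w(-4, 6))*(-3 + 5) = (-1*(-5))*(-3 + 5) = 5*2 = 10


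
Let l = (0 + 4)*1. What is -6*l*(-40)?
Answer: 960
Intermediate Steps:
l = 4 (l = 4*1 = 4)
-6*l*(-40) = -6*4*(-40) = -24*(-40) = 960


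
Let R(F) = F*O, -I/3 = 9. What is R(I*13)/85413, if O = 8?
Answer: -936/28471 ≈ -0.032876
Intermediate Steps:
I = -27 (I = -3*9 = -27)
R(F) = 8*F (R(F) = F*8 = 8*F)
R(I*13)/85413 = (8*(-27*13))/85413 = (8*(-351))*(1/85413) = -2808*1/85413 = -936/28471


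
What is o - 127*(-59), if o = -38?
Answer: 7455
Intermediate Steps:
o - 127*(-59) = -38 - 127*(-59) = -38 + 7493 = 7455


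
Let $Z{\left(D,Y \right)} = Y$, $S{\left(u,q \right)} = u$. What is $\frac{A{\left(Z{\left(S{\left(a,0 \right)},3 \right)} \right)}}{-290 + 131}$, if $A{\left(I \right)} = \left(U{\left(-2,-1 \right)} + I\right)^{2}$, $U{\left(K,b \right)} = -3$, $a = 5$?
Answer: $0$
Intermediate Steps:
$A{\left(I \right)} = \left(-3 + I\right)^{2}$
$\frac{A{\left(Z{\left(S{\left(a,0 \right)},3 \right)} \right)}}{-290 + 131} = \frac{\left(-3 + 3\right)^{2}}{-290 + 131} = \frac{0^{2}}{-159} = 0 \left(- \frac{1}{159}\right) = 0$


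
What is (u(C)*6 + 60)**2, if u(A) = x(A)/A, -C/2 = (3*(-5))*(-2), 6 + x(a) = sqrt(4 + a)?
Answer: (303 - I*sqrt(14))**2/25 ≈ 3671.8 - 90.698*I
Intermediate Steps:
x(a) = -6 + sqrt(4 + a)
C = -60 (C = -2*3*(-5)*(-2) = -(-30)*(-2) = -2*30 = -60)
u(A) = (-6 + sqrt(4 + A))/A
(u(C)*6 + 60)**2 = (((-6 + sqrt(4 - 60))/(-60))*6 + 60)**2 = (-(-6 + sqrt(-56))/60*6 + 60)**2 = (-(-6 + 2*I*sqrt(14))/60*6 + 60)**2 = ((1/10 - I*sqrt(14)/30)*6 + 60)**2 = ((3/5 - I*sqrt(14)/5) + 60)**2 = (303/5 - I*sqrt(14)/5)**2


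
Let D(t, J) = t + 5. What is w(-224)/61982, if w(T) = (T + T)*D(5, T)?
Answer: -2240/30991 ≈ -0.072279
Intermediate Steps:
D(t, J) = 5 + t
w(T) = 20*T (w(T) = (T + T)*(5 + 5) = (2*T)*10 = 20*T)
w(-224)/61982 = (20*(-224))/61982 = -4480*1/61982 = -2240/30991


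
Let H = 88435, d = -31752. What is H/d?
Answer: -88435/31752 ≈ -2.7852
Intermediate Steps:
H/d = 88435/(-31752) = 88435*(-1/31752) = -88435/31752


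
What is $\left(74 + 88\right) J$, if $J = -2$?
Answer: $-324$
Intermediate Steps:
$\left(74 + 88\right) J = \left(74 + 88\right) \left(-2\right) = 162 \left(-2\right) = -324$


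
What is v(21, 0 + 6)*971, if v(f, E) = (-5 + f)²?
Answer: 248576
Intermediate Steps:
v(21, 0 + 6)*971 = (-5 + 21)²*971 = 16²*971 = 256*971 = 248576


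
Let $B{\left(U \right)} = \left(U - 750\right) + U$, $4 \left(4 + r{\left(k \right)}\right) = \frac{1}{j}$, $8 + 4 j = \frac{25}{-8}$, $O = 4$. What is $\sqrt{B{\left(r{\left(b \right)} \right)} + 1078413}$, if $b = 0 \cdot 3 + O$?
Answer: $\frac{\sqrt{8536103831}}{89} \approx 1038.1$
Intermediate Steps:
$j = - \frac{89}{32}$ ($j = -2 + \frac{25 \frac{1}{-8}}{4} = -2 + \frac{25 \left(- \frac{1}{8}\right)}{4} = -2 + \frac{1}{4} \left(- \frac{25}{8}\right) = -2 - \frac{25}{32} = - \frac{89}{32} \approx -2.7813$)
$b = 4$ ($b = 0 \cdot 3 + 4 = 0 + 4 = 4$)
$r{\left(k \right)} = - \frac{364}{89}$ ($r{\left(k \right)} = -4 + \frac{1}{4 \left(- \frac{89}{32}\right)} = -4 + \frac{1}{4} \left(- \frac{32}{89}\right) = -4 - \frac{8}{89} = - \frac{364}{89}$)
$B{\left(U \right)} = -750 + 2 U$ ($B{\left(U \right)} = \left(-750 + U\right) + U = -750 + 2 U$)
$\sqrt{B{\left(r{\left(b \right)} \right)} + 1078413} = \sqrt{\left(-750 + 2 \left(- \frac{364}{89}\right)\right) + 1078413} = \sqrt{\left(-750 - \frac{728}{89}\right) + 1078413} = \sqrt{- \frac{67478}{89} + 1078413} = \sqrt{\frac{95911279}{89}} = \frac{\sqrt{8536103831}}{89}$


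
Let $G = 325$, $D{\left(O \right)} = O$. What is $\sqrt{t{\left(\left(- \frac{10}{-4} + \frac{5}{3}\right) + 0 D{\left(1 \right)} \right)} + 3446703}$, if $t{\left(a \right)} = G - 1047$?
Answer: $\sqrt{3445981} \approx 1856.3$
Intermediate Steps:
$t{\left(a \right)} = -722$ ($t{\left(a \right)} = 325 - 1047 = -722$)
$\sqrt{t{\left(\left(- \frac{10}{-4} + \frac{5}{3}\right) + 0 D{\left(1 \right)} \right)} + 3446703} = \sqrt{-722 + 3446703} = \sqrt{3445981}$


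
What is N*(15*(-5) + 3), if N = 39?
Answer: -2808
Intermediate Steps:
N*(15*(-5) + 3) = 39*(15*(-5) + 3) = 39*(-75 + 3) = 39*(-72) = -2808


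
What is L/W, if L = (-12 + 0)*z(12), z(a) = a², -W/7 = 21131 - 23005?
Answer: -864/6559 ≈ -0.13173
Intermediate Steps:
W = 13118 (W = -7*(21131 - 23005) = -7*(-1874) = 13118)
L = -1728 (L = (-12 + 0)*12² = -12*144 = -1728)
L/W = -1728/13118 = -1728*1/13118 = -864/6559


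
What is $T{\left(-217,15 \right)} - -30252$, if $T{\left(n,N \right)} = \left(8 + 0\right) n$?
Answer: $28516$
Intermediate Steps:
$T{\left(n,N \right)} = 8 n$
$T{\left(-217,15 \right)} - -30252 = 8 \left(-217\right) - -30252 = -1736 + 30252 = 28516$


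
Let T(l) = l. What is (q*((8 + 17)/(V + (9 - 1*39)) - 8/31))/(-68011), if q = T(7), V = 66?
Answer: -3409/75900276 ≈ -4.4914e-5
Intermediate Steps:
q = 7
(q*((8 + 17)/(V + (9 - 1*39)) - 8/31))/(-68011) = (7*((8 + 17)/(66 + (9 - 1*39)) - 8/31))/(-68011) = (7*(25/(66 + (9 - 39)) - 8*1/31))*(-1/68011) = (7*(25/(66 - 30) - 8/31))*(-1/68011) = (7*(25/36 - 8/31))*(-1/68011) = (7*(487/1116))*(-1/68011) = (3409/1116)*(-1/68011) = -3409/75900276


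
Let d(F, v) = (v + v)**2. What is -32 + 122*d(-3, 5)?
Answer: 12168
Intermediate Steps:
d(F, v) = 4*v**2 (d(F, v) = (2*v)**2 = 4*v**2)
-32 + 122*d(-3, 5) = -32 + 122*(4*5**2) = -32 + 122*(4*25) = -32 + 122*100 = -32 + 12200 = 12168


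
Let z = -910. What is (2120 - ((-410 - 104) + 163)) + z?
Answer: 1561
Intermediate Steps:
(2120 - ((-410 - 104) + 163)) + z = (2120 - ((-410 - 104) + 163)) - 910 = (2120 - (-514 + 163)) - 910 = (2120 - 1*(-351)) - 910 = (2120 + 351) - 910 = 2471 - 910 = 1561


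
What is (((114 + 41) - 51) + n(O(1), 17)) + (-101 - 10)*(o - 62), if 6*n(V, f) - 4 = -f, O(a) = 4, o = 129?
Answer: -44011/6 ≈ -7335.2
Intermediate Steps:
n(V, f) = ⅔ - f/6 (n(V, f) = ⅔ + (-f)/6 = ⅔ - f/6)
(((114 + 41) - 51) + n(O(1), 17)) + (-101 - 10)*(o - 62) = (((114 + 41) - 51) + (⅔ - ⅙*17)) + (-101 - 10)*(129 - 62) = ((155 - 51) + (⅔ - 17/6)) - 111*67 = (104 - 13/6) - 7437 = 611/6 - 7437 = -44011/6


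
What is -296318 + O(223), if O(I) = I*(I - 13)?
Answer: -249488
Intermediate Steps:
O(I) = I*(-13 + I)
-296318 + O(223) = -296318 + 223*(-13 + 223) = -296318 + 223*210 = -296318 + 46830 = -249488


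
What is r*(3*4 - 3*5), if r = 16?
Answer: -48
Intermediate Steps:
r*(3*4 - 3*5) = 16*(3*4 - 3*5) = 16*(12 - 15) = 16*(-3) = -48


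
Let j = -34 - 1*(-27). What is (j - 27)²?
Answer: 1156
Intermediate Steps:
j = -7 (j = -34 + 27 = -7)
(j - 27)² = (-7 - 27)² = (-34)² = 1156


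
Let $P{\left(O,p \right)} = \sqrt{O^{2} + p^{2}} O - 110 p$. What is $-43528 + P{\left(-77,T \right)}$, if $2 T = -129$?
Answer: $-36433 - \frac{77 \sqrt{40357}}{2} \approx -44167.0$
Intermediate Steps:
$T = - \frac{129}{2}$ ($T = \frac{1}{2} \left(-129\right) = - \frac{129}{2} \approx -64.5$)
$P{\left(O,p \right)} = - 110 p + O \sqrt{O^{2} + p^{2}}$ ($P{\left(O,p \right)} = O \sqrt{O^{2} + p^{2}} - 110 p = - 110 p + O \sqrt{O^{2} + p^{2}}$)
$-43528 + P{\left(-77,T \right)} = -43528 - \left(-7095 + 77 \sqrt{\left(-77\right)^{2} + \left(- \frac{129}{2}\right)^{2}}\right) = -43528 + \left(7095 - 77 \sqrt{5929 + \frac{16641}{4}}\right) = -43528 + \left(7095 - 77 \sqrt{\frac{40357}{4}}\right) = -43528 + \left(7095 - 77 \frac{\sqrt{40357}}{2}\right) = -43528 + \left(7095 - \frac{77 \sqrt{40357}}{2}\right) = -36433 - \frac{77 \sqrt{40357}}{2}$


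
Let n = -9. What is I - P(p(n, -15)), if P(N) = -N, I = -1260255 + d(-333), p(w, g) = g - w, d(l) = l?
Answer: -1260594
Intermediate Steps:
I = -1260588 (I = -1260255 - 333 = -1260588)
I - P(p(n, -15)) = -1260588 - (-1)*(-15 - 1*(-9)) = -1260588 - (-1)*(-15 + 9) = -1260588 - (-1)*(-6) = -1260588 - 1*6 = -1260588 - 6 = -1260594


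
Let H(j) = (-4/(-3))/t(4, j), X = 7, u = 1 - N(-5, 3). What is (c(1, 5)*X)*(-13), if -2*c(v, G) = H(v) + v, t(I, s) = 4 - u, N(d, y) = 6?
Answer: 2821/54 ≈ 52.241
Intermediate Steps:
u = -5 (u = 1 - 1*6 = 1 - 6 = -5)
t(I, s) = 9 (t(I, s) = 4 - 1*(-5) = 4 + 5 = 9)
H(j) = 4/27 (H(j) = -4/(-3)/9 = -4*(-1/3)*(1/9) = (4/3)*(1/9) = 4/27)
c(v, G) = -2/27 - v/2 (c(v, G) = -(4/27 + v)/2 = -2/27 - v/2)
(c(1, 5)*X)*(-13) = ((-2/27 - 1/2*1)*7)*(-13) = ((-2/27 - 1/2)*7)*(-13) = -31/54*7*(-13) = -217/54*(-13) = 2821/54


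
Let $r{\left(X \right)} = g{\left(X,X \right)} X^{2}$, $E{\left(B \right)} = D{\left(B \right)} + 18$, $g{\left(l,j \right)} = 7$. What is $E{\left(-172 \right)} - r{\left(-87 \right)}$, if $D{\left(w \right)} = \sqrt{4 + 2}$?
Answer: $-52965 + \sqrt{6} \approx -52963.0$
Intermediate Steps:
$D{\left(w \right)} = \sqrt{6}$
$E{\left(B \right)} = 18 + \sqrt{6}$ ($E{\left(B \right)} = \sqrt{6} + 18 = 18 + \sqrt{6}$)
$r{\left(X \right)} = 7 X^{2}$
$E{\left(-172 \right)} - r{\left(-87 \right)} = \left(18 + \sqrt{6}\right) - 7 \left(-87\right)^{2} = \left(18 + \sqrt{6}\right) - 7 \cdot 7569 = \left(18 + \sqrt{6}\right) - 52983 = -52965 + \sqrt{6}$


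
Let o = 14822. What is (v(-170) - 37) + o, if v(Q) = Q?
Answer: 14615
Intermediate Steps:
(v(-170) - 37) + o = (-170 - 37) + 14822 = -207 + 14822 = 14615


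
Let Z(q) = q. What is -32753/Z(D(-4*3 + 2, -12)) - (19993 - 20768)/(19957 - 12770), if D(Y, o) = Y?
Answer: 235403561/71870 ≈ 3275.4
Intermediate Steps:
-32753/Z(D(-4*3 + 2, -12)) - (19993 - 20768)/(19957 - 12770) = -32753/(-4*3 + 2) - (19993 - 20768)/(19957 - 12770) = -32753/(-12 + 2) - (-775)/7187 = -32753/(-10) - (-775)/7187 = -32753*(-⅒) - 1*(-775/7187) = 32753/10 + 775/7187 = 235403561/71870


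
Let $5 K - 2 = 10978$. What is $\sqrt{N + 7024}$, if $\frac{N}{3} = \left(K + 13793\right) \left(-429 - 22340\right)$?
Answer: $i \sqrt{1092153599} \approx 33048.0 i$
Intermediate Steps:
$K = 2196$ ($K = \frac{2}{5} + \frac{1}{5} \cdot 10978 = \frac{2}{5} + \frac{10978}{5} = 2196$)
$N = -1092160623$ ($N = 3 \left(2196 + 13793\right) \left(-429 - 22340\right) = 3 \cdot 15989 \left(-22769\right) = 3 \left(-364053541\right) = -1092160623$)
$\sqrt{N + 7024} = \sqrt{-1092160623 + 7024} = \sqrt{-1092153599} = i \sqrt{1092153599}$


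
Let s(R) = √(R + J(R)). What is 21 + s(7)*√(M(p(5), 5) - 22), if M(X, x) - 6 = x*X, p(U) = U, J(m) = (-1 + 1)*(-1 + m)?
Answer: 21 + 3*√7 ≈ 28.937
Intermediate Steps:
J(m) = 0 (J(m) = 0*(-1 + m) = 0)
M(X, x) = 6 + X*x (M(X, x) = 6 + x*X = 6 + X*x)
s(R) = √R (s(R) = √(R + 0) = √R)
21 + s(7)*√(M(p(5), 5) - 22) = 21 + √7*√((6 + 5*5) - 22) = 21 + √7*√((6 + 25) - 22) = 21 + √7*√(31 - 22) = 21 + √7*√9 = 21 + √7*3 = 21 + 3*√7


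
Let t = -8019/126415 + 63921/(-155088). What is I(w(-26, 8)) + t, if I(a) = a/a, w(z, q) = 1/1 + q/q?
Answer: 3427075211/6535149840 ≈ 0.52441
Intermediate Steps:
w(z, q) = 2 (w(z, q) = 1*1 + 1 = 1 + 1 = 2)
t = -3108074629/6535149840 (t = -8019*1/126415 + 63921*(-1/155088) = -8019/126415 - 21307/51696 = -3108074629/6535149840 ≈ -0.47559)
I(a) = 1
I(w(-26, 8)) + t = 1 - 3108074629/6535149840 = 3427075211/6535149840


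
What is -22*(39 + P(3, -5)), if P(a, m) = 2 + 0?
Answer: -902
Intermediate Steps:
P(a, m) = 2
-22*(39 + P(3, -5)) = -22*(39 + 2) = -22*41 = -902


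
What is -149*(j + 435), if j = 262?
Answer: -103853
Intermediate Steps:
-149*(j + 435) = -149*(262 + 435) = -149*697 = -103853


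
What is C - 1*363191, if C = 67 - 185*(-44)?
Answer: -354984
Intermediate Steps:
C = 8207 (C = 67 + 8140 = 8207)
C - 1*363191 = 8207 - 1*363191 = 8207 - 363191 = -354984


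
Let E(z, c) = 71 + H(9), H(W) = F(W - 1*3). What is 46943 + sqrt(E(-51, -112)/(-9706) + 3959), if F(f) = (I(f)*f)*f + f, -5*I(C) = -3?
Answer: 46943 + 3*sqrt(1036006453090)/48530 ≈ 47006.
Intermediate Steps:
I(C) = 3/5 (I(C) = -1/5*(-3) = 3/5)
F(f) = f + 3*f**2/5 (F(f) = (3*f/5)*f + f = 3*f**2/5 + f = f + 3*f**2/5)
H(W) = (-4 + 3*W)*(-3 + W)/5 (H(W) = (W - 1*3)*(5 + 3*(W - 1*3))/5 = (W - 3)*(5 + 3*(W - 3))/5 = (-3 + W)*(5 + 3*(-3 + W))/5 = (-3 + W)*(5 + (-9 + 3*W))/5 = (-3 + W)*(-4 + 3*W)/5 = (-4 + 3*W)*(-3 + W)/5)
E(z, c) = 493/5 (E(z, c) = 71 + (-4 + 3*9)*(-3 + 9)/5 = 71 + (1/5)*(-4 + 27)*6 = 71 + (1/5)*23*6 = 71 + 138/5 = 493/5)
46943 + sqrt(E(-51, -112)/(-9706) + 3959) = 46943 + sqrt((493/5)/(-9706) + 3959) = 46943 + sqrt((493/5)*(-1/9706) + 3959) = 46943 + sqrt(-493/48530 + 3959) = 46943 + sqrt(192129777/48530) = 46943 + 3*sqrt(1036006453090)/48530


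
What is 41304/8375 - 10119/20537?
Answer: 763513623/171997375 ≈ 4.4391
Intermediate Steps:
41304/8375 - 10119/20537 = 763513623/171997375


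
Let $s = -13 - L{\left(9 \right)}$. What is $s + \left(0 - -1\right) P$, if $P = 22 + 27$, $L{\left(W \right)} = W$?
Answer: $27$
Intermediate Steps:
$P = 49$
$s = -22$ ($s = -13 - 9 = -22$)
$s + \left(0 - -1\right) P = -22 + \left(0 - -1\right) 49 = -22 + \left(0 + 1\right) 49 = -22 + 1 \cdot 49 = -22 + 49 = 27$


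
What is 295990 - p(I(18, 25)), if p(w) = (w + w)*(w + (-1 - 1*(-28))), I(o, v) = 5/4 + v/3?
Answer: 21260795/72 ≈ 2.9529e+5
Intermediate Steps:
I(o, v) = 5/4 + v/3 (I(o, v) = 5*(¼) + v*(⅓) = 5/4 + v/3)
p(w) = 2*w*(27 + w) (p(w) = (2*w)*(w + (-1 + 28)) = (2*w)*(w + 27) = (2*w)*(27 + w) = 2*w*(27 + w))
295990 - p(I(18, 25)) = 295990 - 2*(5/4 + (⅓)*25)*(27 + (5/4 + (⅓)*25)) = 295990 - 2*(5/4 + 25/3)*(27 + (5/4 + 25/3)) = 295990 - 2*115*(27 + 115/12)/12 = 295990 - 2*115*439/(12*12) = 295990 - 1*50485/72 = 295990 - 50485/72 = 21260795/72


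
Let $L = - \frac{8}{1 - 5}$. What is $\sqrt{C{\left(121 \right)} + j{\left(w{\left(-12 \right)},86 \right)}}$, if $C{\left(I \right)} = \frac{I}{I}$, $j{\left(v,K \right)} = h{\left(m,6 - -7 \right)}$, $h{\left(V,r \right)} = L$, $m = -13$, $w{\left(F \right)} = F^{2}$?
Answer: $\sqrt{3} \approx 1.732$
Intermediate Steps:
$L = 2$ ($L = - \frac{8}{1 - 5} = - \frac{8}{-4} = \left(-8\right) \left(- \frac{1}{4}\right) = 2$)
$h{\left(V,r \right)} = 2$
$j{\left(v,K \right)} = 2$
$C{\left(I \right)} = 1$
$\sqrt{C{\left(121 \right)} + j{\left(w{\left(-12 \right)},86 \right)}} = \sqrt{1 + 2} = \sqrt{3}$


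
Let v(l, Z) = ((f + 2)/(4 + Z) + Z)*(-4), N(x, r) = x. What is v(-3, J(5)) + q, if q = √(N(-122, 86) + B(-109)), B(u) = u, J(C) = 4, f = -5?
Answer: -29/2 + I*√231 ≈ -14.5 + 15.199*I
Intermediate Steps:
v(l, Z) = -4*Z + 12/(4 + Z) (v(l, Z) = ((-5 + 2)/(4 + Z) + Z)*(-4) = (-3/(4 + Z) + Z)*(-4) = (Z - 3/(4 + Z))*(-4) = -4*Z + 12/(4 + Z))
q = I*√231 (q = √(-122 - 109) = √(-231) = I*√231 ≈ 15.199*I)
v(-3, J(5)) + q = 4*(3 - 1*4² - 4*4)/(4 + 4) + I*√231 = 4*(3 - 1*16 - 16)/8 + I*√231 = 4*(⅛)*(3 - 16 - 16) + I*√231 = 4*(⅛)*(-29) + I*√231 = -29/2 + I*√231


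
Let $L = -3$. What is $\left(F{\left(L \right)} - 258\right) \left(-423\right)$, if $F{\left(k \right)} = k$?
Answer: $110403$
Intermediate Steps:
$\left(F{\left(L \right)} - 258\right) \left(-423\right) = \left(-3 - 258\right) \left(-423\right) = \left(-261\right) \left(-423\right) = 110403$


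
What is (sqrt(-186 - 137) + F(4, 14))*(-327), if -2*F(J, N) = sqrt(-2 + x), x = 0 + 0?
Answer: 327*I*(sqrt(2) - 2*sqrt(323))/2 ≈ -5645.7*I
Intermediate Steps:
x = 0
F(J, N) = -I*sqrt(2)/2 (F(J, N) = -sqrt(-2 + 0)/2 = -I*sqrt(2)/2)
(sqrt(-186 - 137) + F(4, 14))*(-327) = (sqrt(-186 - 137) - I*sqrt(2)/2)*(-327) = (sqrt(-323) - I*sqrt(2)/2)*(-327) = (I*sqrt(323) - I*sqrt(2)/2)*(-327) = -327*I*sqrt(323) + 327*I*sqrt(2)/2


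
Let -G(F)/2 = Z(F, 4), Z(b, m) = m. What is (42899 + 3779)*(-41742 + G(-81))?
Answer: -1948806500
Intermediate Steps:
G(F) = -8 (G(F) = -2*4 = -8)
(42899 + 3779)*(-41742 + G(-81)) = (42899 + 3779)*(-41742 - 8) = 46678*(-41750) = -1948806500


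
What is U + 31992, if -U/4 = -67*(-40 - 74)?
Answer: 1440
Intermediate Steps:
U = -30552 (U = -(-268)*(-40 - 74) = -(-268)*(-114) = -4*7638 = -30552)
U + 31992 = -30552 + 31992 = 1440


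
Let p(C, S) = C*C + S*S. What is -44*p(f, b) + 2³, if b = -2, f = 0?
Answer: -168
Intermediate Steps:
p(C, S) = C² + S²
-44*p(f, b) + 2³ = -44*(0² + (-2)²) + 2³ = -44*(0 + 4) + 8 = -44*4 + 8 = -176 + 8 = -168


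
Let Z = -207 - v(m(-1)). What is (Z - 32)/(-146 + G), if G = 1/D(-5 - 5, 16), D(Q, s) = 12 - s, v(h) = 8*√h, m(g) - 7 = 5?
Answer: 956/585 + 64*√3/585 ≈ 1.8237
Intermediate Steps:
m(g) = 12 (m(g) = 7 + 5 = 12)
G = -¼ (G = 1/(12 - 1*16) = 1/(12 - 16) = 1/(-4) = -¼ ≈ -0.25000)
Z = -207 - 16*√3 (Z = -207 - 8*√12 = -207 - 8*2*√3 = -207 - 16*√3 ≈ -234.71)
(Z - 32)/(-146 + G) = ((-207 - 16*√3) - 32)/(-146 - ¼) = (-239 - 16*√3)/(-585/4) = (-239 - 16*√3)*(-4/585) = 956/585 + 64*√3/585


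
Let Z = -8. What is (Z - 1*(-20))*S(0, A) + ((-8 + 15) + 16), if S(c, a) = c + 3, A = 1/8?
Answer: 59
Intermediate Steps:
A = ⅛ (A = 1*(⅛) = ⅛ ≈ 0.12500)
S(c, a) = 3 + c
(Z - 1*(-20))*S(0, A) + ((-8 + 15) + 16) = (-8 - 1*(-20))*(3 + 0) + ((-8 + 15) + 16) = (-8 + 20)*3 + (7 + 16) = 12*3 + 23 = 36 + 23 = 59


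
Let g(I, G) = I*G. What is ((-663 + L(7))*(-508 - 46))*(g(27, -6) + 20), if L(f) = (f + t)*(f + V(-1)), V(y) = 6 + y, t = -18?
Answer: -62541060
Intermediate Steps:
g(I, G) = G*I
L(f) = (-18 + f)*(5 + f) (L(f) = (f - 18)*(f + (6 - 1)) = (-18 + f)*(f + 5) = (-18 + f)*(5 + f))
((-663 + L(7))*(-508 - 46))*(g(27, -6) + 20) = ((-663 + (-90 + 7² - 13*7))*(-508 - 46))*(-6*27 + 20) = ((-663 + (-90 + 49 - 91))*(-554))*(-162 + 20) = ((-663 - 132)*(-554))*(-142) = -795*(-554)*(-142) = 440430*(-142) = -62541060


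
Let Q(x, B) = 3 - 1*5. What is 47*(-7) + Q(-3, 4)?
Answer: -331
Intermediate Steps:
Q(x, B) = -2 (Q(x, B) = 3 - 5 = -2)
47*(-7) + Q(-3, 4) = 47*(-7) - 2 = -329 - 2 = -331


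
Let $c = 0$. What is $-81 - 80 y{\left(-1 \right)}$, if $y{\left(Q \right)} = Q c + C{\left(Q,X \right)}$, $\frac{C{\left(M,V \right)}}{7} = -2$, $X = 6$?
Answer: $1039$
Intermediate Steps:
$C{\left(M,V \right)} = -14$ ($C{\left(M,V \right)} = 7 \left(-2\right) = -14$)
$y{\left(Q \right)} = -14$ ($y{\left(Q \right)} = Q 0 - 14 = 0 - 14 = -14$)
$-81 - 80 y{\left(-1 \right)} = -81 - -1120 = -81 + 1120 = 1039$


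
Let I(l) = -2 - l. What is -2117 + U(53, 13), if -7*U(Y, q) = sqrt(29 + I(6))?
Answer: -2117 - sqrt(21)/7 ≈ -2117.7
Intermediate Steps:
U(Y, q) = -sqrt(21)/7 (U(Y, q) = -sqrt(29 + (-2 - 1*6))/7 = -sqrt(29 + (-2 - 6))/7 = -sqrt(29 - 8)/7 = -sqrt(21)/7)
-2117 + U(53, 13) = -2117 - sqrt(21)/7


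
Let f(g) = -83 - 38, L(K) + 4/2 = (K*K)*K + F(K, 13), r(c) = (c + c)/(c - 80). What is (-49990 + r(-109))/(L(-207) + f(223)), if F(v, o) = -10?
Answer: 2361973/419101641 ≈ 0.0056358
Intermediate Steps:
r(c) = 2*c/(-80 + c) (r(c) = (2*c)/(-80 + c) = 2*c/(-80 + c))
L(K) = -12 + K³ (L(K) = -2 + ((K*K)*K - 10) = -2 + (K²*K - 10) = -2 + (K³ - 10) = -2 + (-10 + K³) = -12 + K³)
f(g) = -121
(-49990 + r(-109))/(L(-207) + f(223)) = (-49990 + 2*(-109)/(-80 - 109))/((-12 + (-207)³) - 121) = (-49990 + 2*(-109)/(-189))/((-12 - 8869743) - 121) = (-49990 + 2*(-109)*(-1/189))/(-8869755 - 121) = (-49990 + 218/189)/(-8869876) = -9447892/189*(-1/8869876) = 2361973/419101641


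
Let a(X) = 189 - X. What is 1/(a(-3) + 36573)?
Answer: 1/36765 ≈ 2.7200e-5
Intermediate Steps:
1/(a(-3) + 36573) = 1/((189 - 1*(-3)) + 36573) = 1/((189 + 3) + 36573) = 1/(192 + 36573) = 1/36765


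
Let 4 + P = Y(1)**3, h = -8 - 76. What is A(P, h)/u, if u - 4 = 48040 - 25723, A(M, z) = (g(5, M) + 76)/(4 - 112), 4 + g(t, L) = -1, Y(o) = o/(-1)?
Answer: -71/2410668 ≈ -2.9452e-5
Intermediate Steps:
Y(o) = -o (Y(o) = o*(-1) = -o)
g(t, L) = -5 (g(t, L) = -4 - 1 = -5)
h = -84
P = -5 (P = -4 + (-1*1)**3 = -4 + (-1)**3 = -4 - 1 = -5)
A(M, z) = -71/108 (A(M, z) = (-5 + 76)/(4 - 112) = 71/(-108) = 71*(-1/108) = -71/108)
u = 22321 (u = 4 + (48040 - 25723) = 4 + 22317 = 22321)
A(P, h)/u = -71/108/22321 = -71/108*1/22321 = -71/2410668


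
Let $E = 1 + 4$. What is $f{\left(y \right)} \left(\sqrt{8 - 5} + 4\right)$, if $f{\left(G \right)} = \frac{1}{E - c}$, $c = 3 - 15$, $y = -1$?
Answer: $\frac{4}{17} + \frac{\sqrt{3}}{17} \approx 0.33718$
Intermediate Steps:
$c = -12$ ($c = 3 - 15 = -12$)
$E = 5$
$f{\left(G \right)} = \frac{1}{17}$ ($f{\left(G \right)} = \frac{1}{5 - -12} = \frac{1}{5 + 12} = \frac{1}{17}$)
$f{\left(y \right)} \left(\sqrt{8 - 5} + 4\right) = \frac{\sqrt{8 - 5} + 4}{17} = \frac{\sqrt{3} + 4}{17} = \frac{4 + \sqrt{3}}{17} = \frac{4}{17} + \frac{\sqrt{3}}{17}$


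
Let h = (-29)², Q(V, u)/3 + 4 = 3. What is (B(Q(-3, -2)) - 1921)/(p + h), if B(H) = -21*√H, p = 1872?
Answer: -1921/2713 - 21*I*√3/2713 ≈ -0.70807 - 0.013407*I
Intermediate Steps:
Q(V, u) = -3 (Q(V, u) = -12 + 3*3 = -12 + 9 = -3)
h = 841
(B(Q(-3, -2)) - 1921)/(p + h) = (-21*I*√3 - 1921)/(1872 + 841) = (-21*I*√3 - 1921)/2713 = (-21*I*√3 - 1921)*(1/2713) = (-1921 - 21*I*√3)*(1/2713) = -1921/2713 - 21*I*√3/2713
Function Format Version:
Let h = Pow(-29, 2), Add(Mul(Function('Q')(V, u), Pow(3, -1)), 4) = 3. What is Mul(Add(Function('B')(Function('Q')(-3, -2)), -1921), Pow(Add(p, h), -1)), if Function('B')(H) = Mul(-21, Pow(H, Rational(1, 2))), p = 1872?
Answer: Add(Rational(-1921, 2713), Mul(Rational(-21, 2713), I, Pow(3, Rational(1, 2)))) ≈ Add(-0.70807, Mul(-0.013407, I))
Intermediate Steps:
Function('Q')(V, u) = -3 (Function('Q')(V, u) = Add(-12, Mul(3, 3)) = Add(-12, 9) = -3)
h = 841
Mul(Add(Function('B')(Function('Q')(-3, -2)), -1921), Pow(Add(p, h), -1)) = Mul(Add(Mul(-21, Pow(-3, Rational(1, 2))), -1921), Pow(Add(1872, 841), -1)) = Mul(Add(Mul(-21, Mul(I, Pow(3, Rational(1, 2)))), -1921), Pow(2713, -1)) = Mul(Add(Mul(-21, I, Pow(3, Rational(1, 2))), -1921), Rational(1, 2713)) = Mul(Add(-1921, Mul(-21, I, Pow(3, Rational(1, 2)))), Rational(1, 2713)) = Add(Rational(-1921, 2713), Mul(Rational(-21, 2713), I, Pow(3, Rational(1, 2))))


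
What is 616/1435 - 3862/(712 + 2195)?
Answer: -535894/595935 ≈ -0.89925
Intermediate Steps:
616/1435 - 3862/(712 + 2195) = 616*(1/1435) - 3862/2907 = 88/205 - 3862*1/2907 = 88/205 - 3862/2907 = -535894/595935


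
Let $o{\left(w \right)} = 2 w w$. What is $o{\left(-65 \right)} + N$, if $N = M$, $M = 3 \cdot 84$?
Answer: $8702$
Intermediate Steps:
$M = 252$
$o{\left(w \right)} = 2 w^{2}$
$N = 252$
$o{\left(-65 \right)} + N = 2 \left(-65\right)^{2} + 252 = 2 \cdot 4225 + 252 = 8450 + 252 = 8702$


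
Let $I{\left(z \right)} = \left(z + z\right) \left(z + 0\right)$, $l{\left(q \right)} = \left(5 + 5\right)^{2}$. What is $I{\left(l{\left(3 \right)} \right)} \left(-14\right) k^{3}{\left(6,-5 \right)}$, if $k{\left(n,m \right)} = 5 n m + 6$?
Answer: $836075520000$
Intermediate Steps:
$l{\left(q \right)} = 100$ ($l{\left(q \right)} = 10^{2} = 100$)
$k{\left(n,m \right)} = 6 + 5 m n$ ($k{\left(n,m \right)} = 5 m n + 6 = 6 + 5 m n$)
$I{\left(z \right)} = 2 z^{2}$ ($I{\left(z \right)} = 2 z z = 2 z^{2}$)
$I{\left(l{\left(3 \right)} \right)} \left(-14\right) k^{3}{\left(6,-5 \right)} = 2 \cdot 100^{2} \left(-14\right) \left(6 + 5 \left(-5\right) 6\right)^{3} = 2 \cdot 10000 \left(-14\right) \left(6 - 150\right)^{3} = 20000 \left(-14\right) \left(-144\right)^{3} = \left(-280000\right) \left(-2985984\right) = 836075520000$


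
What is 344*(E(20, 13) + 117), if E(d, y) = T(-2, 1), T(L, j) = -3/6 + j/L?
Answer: 39904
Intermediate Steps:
T(L, j) = -½ + j/L (T(L, j) = -3*⅙ + j/L = -½ + j/L)
E(d, y) = -1 (E(d, y) = (1 - ½*(-2))/(-2) = -(1 + 1)/2 = -½*2 = -1)
344*(E(20, 13) + 117) = 344*(-1 + 117) = 344*116 = 39904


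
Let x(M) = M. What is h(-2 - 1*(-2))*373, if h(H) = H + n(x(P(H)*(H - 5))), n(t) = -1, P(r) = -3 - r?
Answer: -373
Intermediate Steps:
h(H) = -1 + H (h(H) = H - 1 = -1 + H)
h(-2 - 1*(-2))*373 = (-1 + (-2 - 1*(-2)))*373 = (-1 + (-2 + 2))*373 = (-1 + 0)*373 = -1*373 = -373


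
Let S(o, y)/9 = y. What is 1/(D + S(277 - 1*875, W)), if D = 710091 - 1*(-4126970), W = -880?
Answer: 1/4829141 ≈ 2.0708e-7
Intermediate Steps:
S(o, y) = 9*y
D = 4837061 (D = 710091 + 4126970 = 4837061)
1/(D + S(277 - 1*875, W)) = 1/(4837061 + 9*(-880)) = 1/(4837061 - 7920) = 1/4829141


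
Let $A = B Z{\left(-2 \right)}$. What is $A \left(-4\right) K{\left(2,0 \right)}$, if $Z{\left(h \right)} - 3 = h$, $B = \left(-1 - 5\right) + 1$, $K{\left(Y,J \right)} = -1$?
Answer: $-20$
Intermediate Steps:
$B = -5$ ($B = -6 + 1 = -5$)
$Z{\left(h \right)} = 3 + h$
$A = -5$ ($A = - 5 \left(3 - 2\right) = \left(-5\right) 1 = -5$)
$A \left(-4\right) K{\left(2,0 \right)} = \left(-5\right) \left(-4\right) \left(-1\right) = 20 \left(-1\right) = -20$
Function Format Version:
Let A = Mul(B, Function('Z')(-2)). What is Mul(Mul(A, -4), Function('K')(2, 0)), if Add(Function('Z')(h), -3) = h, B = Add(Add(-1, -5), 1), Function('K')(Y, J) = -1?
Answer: -20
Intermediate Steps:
B = -5 (B = Add(-6, 1) = -5)
Function('Z')(h) = Add(3, h)
A = -5 (A = Mul(-5, Add(3, -2)) = Mul(-5, 1) = -5)
Mul(Mul(A, -4), Function('K')(2, 0)) = Mul(Mul(-5, -4), -1) = Mul(20, -1) = -20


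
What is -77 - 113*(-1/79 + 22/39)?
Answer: -429224/3081 ≈ -139.31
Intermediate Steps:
-77 - 113*(-1/79 + 22/39) = -77 - 113*1699/3081 = -77 - 191987/3081 = -429224/3081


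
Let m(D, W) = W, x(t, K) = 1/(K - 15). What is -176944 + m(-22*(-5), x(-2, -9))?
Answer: -4246657/24 ≈ -1.7694e+5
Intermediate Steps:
x(t, K) = 1/(-15 + K)
-176944 + m(-22*(-5), x(-2, -9)) = -176944 + 1/(-15 - 9) = -176944 + 1/(-24) = -176944 - 1/24 = -4246657/24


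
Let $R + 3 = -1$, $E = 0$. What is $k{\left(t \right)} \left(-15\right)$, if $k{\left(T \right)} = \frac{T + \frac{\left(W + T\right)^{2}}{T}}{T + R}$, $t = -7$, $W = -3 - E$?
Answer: $- \frac{2235}{77} \approx -29.026$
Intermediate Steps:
$W = -3$ ($W = -3 - 0 = -3 + 0 = -3$)
$R = -4$ ($R = -3 - 1 = -4$)
$k{\left(T \right)} = \frac{T + \frac{\left(-3 + T\right)^{2}}{T}}{-4 + T}$ ($k{\left(T \right)} = \frac{T + \frac{\left(-3 + T\right)^{2}}{T}}{T - 4} = \frac{T + \frac{\left(-3 + T\right)^{2}}{T}}{-4 + T}$)
$k{\left(t \right)} \left(-15\right) = \frac{\left(-7\right)^{2} + \left(-3 - 7\right)^{2}}{\left(-7\right) \left(-4 - 7\right)} \left(-15\right) = - \frac{49 + \left(-10\right)^{2}}{7 \left(-11\right)} \left(-15\right) = \left(- \frac{1}{7}\right) \left(- \frac{1}{11}\right) \left(49 + 100\right) \left(-15\right) = \left(- \frac{1}{7}\right) \left(- \frac{1}{11}\right) 149 \left(-15\right) = \frac{149}{77} \left(-15\right) = - \frac{2235}{77}$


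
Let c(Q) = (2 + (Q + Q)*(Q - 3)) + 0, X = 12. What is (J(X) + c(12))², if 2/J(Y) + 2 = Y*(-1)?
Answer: 2325625/49 ≈ 47462.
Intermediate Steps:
J(Y) = 2/(-2 - Y) (J(Y) = 2/(-2 + Y*(-1)) = 2/(-2 - Y))
c(Q) = 2 + 2*Q*(-3 + Q) (c(Q) = (2 + (2*Q)*(-3 + Q)) + 0 = (2 + 2*Q*(-3 + Q)) + 0 = 2 + 2*Q*(-3 + Q))
(J(X) + c(12))² = (-2/(2 + 12) + (2 - 6*12 + 2*12²))² = (-2/14 + (2 - 72 + 2*144))² = (-2*1/14 + (2 - 72 + 288))² = (-⅐ + 218)² = (1525/7)² = 2325625/49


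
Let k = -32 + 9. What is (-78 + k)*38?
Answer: -3838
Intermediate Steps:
k = -23
(-78 + k)*38 = (-78 - 23)*38 = -101*38 = -3838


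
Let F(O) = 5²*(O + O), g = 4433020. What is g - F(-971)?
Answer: 4481570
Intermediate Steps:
F(O) = 50*O (F(O) = 25*(2*O) = 50*O)
g - F(-971) = 4433020 - 50*(-971) = 4433020 - 1*(-48550) = 4433020 + 48550 = 4481570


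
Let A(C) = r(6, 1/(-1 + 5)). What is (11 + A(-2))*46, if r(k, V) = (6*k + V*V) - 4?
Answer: 15847/8 ≈ 1980.9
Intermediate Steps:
r(k, V) = -4 + V² + 6*k (r(k, V) = (6*k + V²) - 4 = (V² + 6*k) - 4 = -4 + V² + 6*k)
A(C) = 513/16 (A(C) = -4 + (1/(-1 + 5))² + 6*6 = -4 + (1/4)² + 36 = -4 + (¼)² + 36 = -4 + 1/16 + 36 = 513/16)
(11 + A(-2))*46 = (11 + 513/16)*46 = (689/16)*46 = 15847/8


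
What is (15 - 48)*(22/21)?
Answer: -242/7 ≈ -34.571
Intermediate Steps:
(15 - 48)*(22/21) = -726/21 = -33*22/21 = -242/7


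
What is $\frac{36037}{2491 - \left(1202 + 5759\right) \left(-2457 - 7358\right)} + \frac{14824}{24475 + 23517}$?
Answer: $\frac{126821866181}{409879911294} \approx 0.30941$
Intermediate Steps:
$\frac{36037}{2491 - \left(1202 + 5759\right) \left(-2457 - 7358\right)} + \frac{14824}{24475 + 23517} = \frac{36037}{2491 - 6961 \left(-9815\right)} + \frac{14824}{47992} = \frac{36037}{2491 - -68322215} + 14824 \cdot \frac{1}{47992} = \frac{36037}{2491 + 68322215} + \frac{1853}{5999} = \frac{36037}{68324706} + \frac{1853}{5999} = \frac{126821866181}{409879911294}$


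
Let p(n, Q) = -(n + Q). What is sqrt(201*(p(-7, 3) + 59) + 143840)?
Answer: sqrt(156503) ≈ 395.60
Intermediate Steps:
p(n, Q) = -Q - n (p(n, Q) = -(Q + n) = -Q - n)
sqrt(201*(p(-7, 3) + 59) + 143840) = sqrt(201*((-1*3 - 1*(-7)) + 59) + 143840) = sqrt(201*((-3 + 7) + 59) + 143840) = sqrt(201*(4 + 59) + 143840) = sqrt(201*63 + 143840) = sqrt(12663 + 143840) = sqrt(156503)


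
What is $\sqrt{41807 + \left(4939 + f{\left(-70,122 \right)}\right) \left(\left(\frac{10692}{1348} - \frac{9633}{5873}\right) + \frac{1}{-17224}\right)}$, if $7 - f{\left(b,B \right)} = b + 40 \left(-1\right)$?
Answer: $\frac{\sqrt{1336731513206873462942599}}{4261219753} \approx 271.32$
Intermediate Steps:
$f{\left(b,B \right)} = 47 - b$ ($f{\left(b,B \right)} = 7 - \left(b + 40 \left(-1\right)\right) = 7 - \left(b - 40\right) = 7 - \left(-40 + b\right) = 47 - b$)
$\sqrt{41807 + \left(4939 + f{\left(-70,122 \right)}\right) \left(\left(\frac{10692}{1348} - \frac{9633}{5873}\right) + \frac{1}{-17224}\right)} = \sqrt{41807 + \left(4939 + \left(47 - -70\right)\right) \left(\left(\frac{10692}{1348} - \frac{9633}{5873}\right) + \frac{1}{-17224}\right)} = \sqrt{41807 + \left(4939 + \left(47 + 70\right)\right) \left(\left(10692 \cdot \frac{1}{1348} - \frac{9633}{5873}\right) - \frac{1}{17224}\right)} = \sqrt{41807 + \left(4939 + 117\right) \left(\left(\frac{2673}{337} - \frac{9633}{5873}\right) - \frac{1}{17224}\right)} = \sqrt{41807 + 5056 \left(\frac{12452208}{1979201} - \frac{1}{17224}\right)} = \sqrt{41807 + 5056 \cdot \frac{214474851391}{34089758024}} = \sqrt{41807 + \frac{135548106079112}{4261219753}} = \sqrt{\frac{313696920292783}{4261219753}} = \frac{\sqrt{1336731513206873462942599}}{4261219753}$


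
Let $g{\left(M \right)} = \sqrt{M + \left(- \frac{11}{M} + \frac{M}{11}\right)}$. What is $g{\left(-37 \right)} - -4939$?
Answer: $4939 + \frac{i \sqrt{6636949}}{407} \approx 4939.0 + 6.3298 i$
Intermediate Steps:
$g{\left(M \right)} = \sqrt{- \frac{11}{M} + \frac{12 M}{11}}$ ($g{\left(M \right)} = \sqrt{M + \left(- \frac{11}{M} + M \frac{1}{11}\right)} = \sqrt{M + \left(- \frac{11}{M} + \frac{M}{11}\right)} = \sqrt{- \frac{11}{M} + \frac{12 M}{11}}$)
$g{\left(-37 \right)} - -4939 = \frac{\sqrt{- \frac{1331}{-37} + 132 \left(-37\right)}}{11} - -4939 = \frac{\sqrt{\left(-1331\right) \left(- \frac{1}{37}\right) - 4884}}{11} + 4939 = \frac{\sqrt{\frac{1331}{37} - 4884}}{11} + 4939 = \frac{\sqrt{- \frac{179377}{37}}}{11} + 4939 = \frac{\frac{1}{37} i \sqrt{6636949}}{11} + 4939 = \frac{i \sqrt{6636949}}{407} + 4939 = 4939 + \frac{i \sqrt{6636949}}{407}$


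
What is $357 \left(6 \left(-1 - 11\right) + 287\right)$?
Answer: $76755$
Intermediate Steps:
$357 \left(6 \left(-1 - 11\right) + 287\right) = 357 \left(6 \left(-12\right) + 287\right) = 357 \left(-72 + 287\right) = 357 \cdot 215 = 76755$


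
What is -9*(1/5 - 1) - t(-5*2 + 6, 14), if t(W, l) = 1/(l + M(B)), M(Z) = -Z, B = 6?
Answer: 283/40 ≈ 7.0750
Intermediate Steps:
t(W, l) = 1/(-6 + l) (t(W, l) = 1/(l - 1*6) = 1/(l - 6) = 1/(-6 + l))
-9*(1/5 - 1) - t(-5*2 + 6, 14) = -9*(1/5 - 1) - 1/(-6 + 14) = -9*(⅕ - 1) - 1/8 = -9*(-⅘) - 1*⅛ = 36/5 - ⅛ = 283/40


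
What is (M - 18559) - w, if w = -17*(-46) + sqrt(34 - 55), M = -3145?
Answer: -22486 - I*sqrt(21) ≈ -22486.0 - 4.5826*I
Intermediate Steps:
w = 782 + I*sqrt(21) (w = 782 + sqrt(-21) = 782 + I*sqrt(21) ≈ 782.0 + 4.5826*I)
(M - 18559) - w = (-3145 - 18559) - (782 + I*sqrt(21)) = -21704 + (-782 - I*sqrt(21)) = -22486 - I*sqrt(21)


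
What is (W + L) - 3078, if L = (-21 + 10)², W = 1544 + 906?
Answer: -507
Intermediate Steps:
W = 2450
L = 121 (L = (-11)² = 121)
(W + L) - 3078 = (2450 + 121) - 3078 = 2571 - 3078 = -507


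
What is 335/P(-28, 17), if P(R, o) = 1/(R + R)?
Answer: -18760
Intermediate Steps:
P(R, o) = 1/(2*R)
335/P(-28, 17) = 335/(((½)/(-28))) = 335/(((½)*(-1/28))) = 335/(-1/56) = 335*(-56) = -18760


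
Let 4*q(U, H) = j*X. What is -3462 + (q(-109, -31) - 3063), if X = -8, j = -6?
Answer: -6513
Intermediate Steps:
q(U, H) = 12 (q(U, H) = (-6*(-8))/4 = (¼)*48 = 12)
-3462 + (q(-109, -31) - 3063) = -3462 + (12 - 3063) = -3462 - 3051 = -6513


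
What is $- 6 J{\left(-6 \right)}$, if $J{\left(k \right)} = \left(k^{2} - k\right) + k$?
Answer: $-216$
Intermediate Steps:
$J{\left(k \right)} = k^{2}$
$- 6 J{\left(-6 \right)} = - 6 \left(-6\right)^{2} = \left(-6\right) 36 = -216$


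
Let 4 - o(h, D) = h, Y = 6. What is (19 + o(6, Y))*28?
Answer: 476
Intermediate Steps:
o(h, D) = 4 - h
(19 + o(6, Y))*28 = (19 + (4 - 1*6))*28 = (19 + (4 - 6))*28 = (19 - 2)*28 = 17*28 = 476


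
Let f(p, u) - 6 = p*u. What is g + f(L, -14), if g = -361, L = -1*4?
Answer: -299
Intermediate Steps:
L = -4
f(p, u) = 6 + p*u
g + f(L, -14) = -361 + (6 - 4*(-14)) = -361 + (6 + 56) = -361 + 62 = -299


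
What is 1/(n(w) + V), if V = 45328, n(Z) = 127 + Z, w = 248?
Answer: 1/45703 ≈ 2.1880e-5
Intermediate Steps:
1/(n(w) + V) = 1/((127 + 248) + 45328) = 1/(375 + 45328) = 1/45703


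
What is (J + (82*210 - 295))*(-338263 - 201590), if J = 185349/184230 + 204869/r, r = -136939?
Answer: -25611594551339602847/2803141330 ≈ -9.1368e+9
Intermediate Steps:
J = -4120503053/8409423990 (J = 185349/184230 + 204869/(-136939) = 185349*(1/184230) + 204869*(-1/136939) = 61783/61410 - 204869/136939 = -4120503053/8409423990 ≈ -0.48999)
(J + (82*210 - 295))*(-338263 - 201590) = (-4120503053/8409423990 + (82*210 - 295))*(-338263 - 201590) = (-4120503053/8409423990 + (17220 - 295))*(-539853) = (-4120503053/8409423990 + 16925)*(-539853) = (142325380527697/8409423990)*(-539853) = -25611594551339602847/2803141330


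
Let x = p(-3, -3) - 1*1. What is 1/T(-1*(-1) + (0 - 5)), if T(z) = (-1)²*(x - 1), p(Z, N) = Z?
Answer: -⅕ ≈ -0.20000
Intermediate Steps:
x = -4 (x = -3 - 1*1 = -3 - 1 = -4)
T(z) = -5 (T(z) = (-1)²*(-4 - 1) = 1*(-5) = -5)
1/T(-1*(-1) + (0 - 5)) = 1/(-5) = -⅕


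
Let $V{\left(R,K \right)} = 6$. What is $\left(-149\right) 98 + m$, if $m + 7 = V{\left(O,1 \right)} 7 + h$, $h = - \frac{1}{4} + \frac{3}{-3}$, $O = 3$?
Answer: $- \frac{58273}{4} \approx -14568.0$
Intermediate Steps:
$h = - \frac{5}{4}$ ($h = \left(-1\right) \frac{1}{4} + 3 \left(- \frac{1}{3}\right) = - \frac{1}{4} - 1 = - \frac{5}{4} \approx -1.25$)
$m = \frac{135}{4}$ ($m = -7 + \left(6 \cdot 7 - \frac{5}{4}\right) = -7 + \left(42 - \frac{5}{4}\right) = -7 + \frac{163}{4} = \frac{135}{4} \approx 33.75$)
$\left(-149\right) 98 + m = \left(-149\right) 98 + \frac{135}{4} = -14602 + \frac{135}{4} = - \frac{58273}{4}$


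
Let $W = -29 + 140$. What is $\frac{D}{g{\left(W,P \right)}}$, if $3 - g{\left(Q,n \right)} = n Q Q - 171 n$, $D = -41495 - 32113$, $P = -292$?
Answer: $- \frac{24536}{1182601} \approx -0.020747$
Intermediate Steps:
$D = -73608$
$W = 111$
$g{\left(Q,n \right)} = 3 + 171 n - n Q^{2}$ ($g{\left(Q,n \right)} = 3 - \left(n Q Q - 171 n\right) = 3 - \left(Q n Q - 171 n\right) = 3 - \left(n Q^{2} - 171 n\right) = 3 - \left(- 171 n + n Q^{2}\right) = 3 + 171 n - n Q^{2}$)
$\frac{D}{g{\left(W,P \right)}} = - \frac{73608}{3 + 171 \left(-292\right) - - 292 \cdot 111^{2}} = - \frac{73608}{3 - 49932 - \left(-292\right) 12321} = - \frac{73608}{3 - 49932 + 3597732} = - \frac{73608}{3547803} = \left(-73608\right) \frac{1}{3547803} = - \frac{24536}{1182601}$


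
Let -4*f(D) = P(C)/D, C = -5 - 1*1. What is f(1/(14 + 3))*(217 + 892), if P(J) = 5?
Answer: -94265/4 ≈ -23566.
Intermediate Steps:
C = -6 (C = -5 - 1 = -6)
f(D) = -5/(4*D)
f(1/(14 + 3))*(217 + 892) = (-5/(4*(1/(14 + 3))))*(217 + 892) = -5/(4*(1/17))*1109 = -5/(4*1/17)*1109 = -5/4*17*1109 = -85/4*1109 = -94265/4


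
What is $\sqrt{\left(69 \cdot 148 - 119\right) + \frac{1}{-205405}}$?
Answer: $\frac{6 \sqrt{11828775637470}}{205405} \approx 100.46$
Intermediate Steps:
$\sqrt{\left(69 \cdot 148 - 119\right) + \frac{1}{-205405}} = \sqrt{\left(10212 - 119\right) - \frac{1}{205405}} = \sqrt{10093 - \frac{1}{205405}} = \sqrt{\frac{2073152664}{205405}} = \frac{6 \sqrt{11828775637470}}{205405}$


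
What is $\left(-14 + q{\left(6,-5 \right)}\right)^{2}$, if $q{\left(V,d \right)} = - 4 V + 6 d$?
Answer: $4624$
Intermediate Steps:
$\left(-14 + q{\left(6,-5 \right)}\right)^{2} = \left(-14 + \left(\left(-4\right) 6 + 6 \left(-5\right)\right)\right)^{2} = \left(-14 - 54\right)^{2} = \left(-68\right)^{2} = 4624$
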